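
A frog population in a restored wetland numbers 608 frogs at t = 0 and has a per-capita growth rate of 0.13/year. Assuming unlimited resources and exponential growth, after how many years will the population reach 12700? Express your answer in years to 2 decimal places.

Set N₀·e^(rt) = 12700: e^(0.13·t) = 12700/608 = 20.888.
0.13·t = ln(20.888) = 3.0392, so t = 3.0392/0.13 = 23.378.

23.38 years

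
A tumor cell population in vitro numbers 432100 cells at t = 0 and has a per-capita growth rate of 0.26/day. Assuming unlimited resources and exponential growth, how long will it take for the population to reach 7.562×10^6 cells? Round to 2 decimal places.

11.01 days

Set N₀·e^(rt) = 7.562×10^6: e^(0.26·t) = 7.562×10^6/432100 = 17.501.
0.26·t = ln(17.501) = 2.8622, so t = 2.8622/0.26 = 11.009.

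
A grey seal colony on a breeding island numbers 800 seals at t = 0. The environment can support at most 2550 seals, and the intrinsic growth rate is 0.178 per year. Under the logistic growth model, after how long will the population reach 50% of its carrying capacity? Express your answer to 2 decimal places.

4.40 years

A = (K − N₀)/N₀ = (2550 − 800)/800 = 2.1875.
Solve 2550/(1 + 2.1875·e^(−0.178t)) = 1275: 1 + 2.1875·e^(−0.178t) = 2, so e^(−0.178t) = 0.457143.
−0.178·t = ln(0.457143) = -0.78276, so t = 0.78276/0.178 = 4.3975.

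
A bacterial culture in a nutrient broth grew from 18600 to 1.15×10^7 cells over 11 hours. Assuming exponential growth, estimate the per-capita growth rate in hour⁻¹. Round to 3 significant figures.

0.584 per hour

From N(t) = N₀·e^(rt): e^(r·11) = 1.15×10^7/18600 = 618.28.
r·11 = ln(618.28) = 6.4269, so r = 6.4269/11 = 0.58427.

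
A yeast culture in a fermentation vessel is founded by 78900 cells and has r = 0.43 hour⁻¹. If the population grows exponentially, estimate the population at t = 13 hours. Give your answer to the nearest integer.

N(t) = N₀·e^(rt) = 78900 × e^(0.43×13) = 78900 × e^5.59.
e^5.59 ≈ 267.74, so N ≈ 78900 × 267.74 = 2.112434×10^7.

21124340 cells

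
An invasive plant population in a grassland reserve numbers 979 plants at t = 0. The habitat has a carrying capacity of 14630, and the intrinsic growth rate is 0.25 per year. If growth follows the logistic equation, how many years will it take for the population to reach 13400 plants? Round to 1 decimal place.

A = (K − N₀)/N₀ = (14630 − 979)/979 = 13.944.
Solve 14630/(1 + 13.944·e^(−0.25t)) = 13400: 1 + 13.944·e^(−0.25t) = 1.0918, so e^(−0.25t) = 0.00658292.
−0.25·t = ln(0.00658292) = -5.0233, so t = 5.0233/0.25 = 20.093.

20.1 years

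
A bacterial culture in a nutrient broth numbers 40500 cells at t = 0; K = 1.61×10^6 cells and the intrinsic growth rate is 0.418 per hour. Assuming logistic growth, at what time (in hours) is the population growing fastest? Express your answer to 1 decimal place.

Logistic growth is fastest at N = K/2 = 805000.
A = (K − N₀)/N₀ = 38.753. Set K/(1 + A·e^(−rt)) = K/2 → A·e^(−rt) = 1.
e^(−0.418t) = 1/38.753 = 0.0258044, so t = ln(38.753)/0.418 = 3.6572/0.418 = 8.7493.

8.7 hours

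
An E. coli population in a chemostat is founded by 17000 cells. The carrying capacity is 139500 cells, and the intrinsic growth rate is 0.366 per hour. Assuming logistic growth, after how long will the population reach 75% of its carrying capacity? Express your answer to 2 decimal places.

A = (K − N₀)/N₀ = (139500 − 17000)/17000 = 7.2059.
Solve 139500/(1 + 7.2059·e^(−0.366t)) = 104625: 1 + 7.2059·e^(−0.366t) = 1.3333, so e^(−0.366t) = 0.0462585.
−0.366·t = ln(0.0462585) = -3.0735, so t = 3.0735/0.366 = 8.3976.

8.40 hours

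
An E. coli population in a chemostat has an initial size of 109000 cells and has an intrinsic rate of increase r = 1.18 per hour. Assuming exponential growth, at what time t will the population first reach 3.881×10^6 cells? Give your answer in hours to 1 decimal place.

Set N₀·e^(rt) = 3.881×10^6: e^(1.18·t) = 3.881×10^6/109000 = 35.606.
1.18·t = ln(35.606) = 3.5725, so t = 3.5725/1.18 = 3.0275.

3.0 hours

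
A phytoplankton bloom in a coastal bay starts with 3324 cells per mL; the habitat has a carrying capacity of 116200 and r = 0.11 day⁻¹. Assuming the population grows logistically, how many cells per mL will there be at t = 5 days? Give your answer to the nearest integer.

A = (K − N₀)/N₀ = (116200 − 3324)/3324 = 33.958.
N(t) = K/(1 + A·e^(−rt)) = 116200/(1 + 33.958×e^(−0.11×5)).
e^(−0.55) = 0.57695; denominator = 1 + 33.958×0.57695 = 20.592.
N = 116200/20.592 = 5642.97.

5643 cells per mL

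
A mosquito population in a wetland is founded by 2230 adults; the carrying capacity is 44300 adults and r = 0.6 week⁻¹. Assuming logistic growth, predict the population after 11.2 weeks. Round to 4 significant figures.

43310 adults

A = (K − N₀)/N₀ = (44300 − 2230)/2230 = 18.865.
N(t) = K/(1 + A·e^(−rt)) = 44300/(1 + 18.865×e^(−0.6×11.2)).
e^(−6.72) = 0.0012065; denominator = 1 + 18.865×0.0012065 = 1.0228.
N = 44300/1.0228 = 43314.1.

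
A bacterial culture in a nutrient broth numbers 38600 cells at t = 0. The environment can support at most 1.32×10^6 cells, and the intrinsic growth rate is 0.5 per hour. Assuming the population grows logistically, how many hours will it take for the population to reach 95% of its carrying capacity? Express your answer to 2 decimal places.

A = (K − N₀)/N₀ = (1.32×10^6 − 38600)/38600 = 33.197.
Solve 1.32×10^6/(1 + 33.197·e^(−0.5t)) = 1.254×10^6: 1 + 33.197·e^(−0.5t) = 1.0526, so e^(−0.5t) = 0.00158544.
−0.5·t = ln(0.00158544) = -6.4469, so t = 6.4469/0.5 = 12.894.

12.89 hours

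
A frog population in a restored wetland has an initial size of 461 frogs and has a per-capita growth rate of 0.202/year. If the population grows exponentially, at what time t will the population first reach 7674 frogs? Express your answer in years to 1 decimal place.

13.9 years

Set N₀·e^(rt) = 7674: e^(0.202·t) = 7674/461 = 16.646.
0.202·t = ln(16.646) = 2.8122, so t = 2.8122/0.202 = 13.922.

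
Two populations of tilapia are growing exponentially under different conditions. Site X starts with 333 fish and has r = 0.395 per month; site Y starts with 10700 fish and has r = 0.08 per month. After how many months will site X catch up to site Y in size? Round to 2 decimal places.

Set 333·e^(0.395t) = 10700·e^(0.08t).
e^((0.395 − 0.08)t) = 10700/333 → e^(0.315·t) = 32.132.
0.315·t = ln(32.132) = 3.4699, so t = 3.4699/0.315 = 11.015.

11.02 months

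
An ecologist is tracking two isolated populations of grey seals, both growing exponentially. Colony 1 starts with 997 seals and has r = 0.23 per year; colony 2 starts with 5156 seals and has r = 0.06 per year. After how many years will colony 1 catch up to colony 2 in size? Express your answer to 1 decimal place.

9.7 years

Set 997·e^(0.23t) = 5156·e^(0.06t).
e^((0.23 − 0.06)t) = 5156/997 → e^(0.17·t) = 5.1715.
0.17·t = ln(5.1715) = 1.6432, so t = 1.6432/0.17 = 9.6657.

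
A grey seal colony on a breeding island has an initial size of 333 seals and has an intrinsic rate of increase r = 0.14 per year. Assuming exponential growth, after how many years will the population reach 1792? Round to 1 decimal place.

12.0 years

Set N₀·e^(rt) = 1792: e^(0.14·t) = 1792/333 = 5.3814.
0.14·t = ln(5.3814) = 1.6829, so t = 1.6829/0.14 = 12.021.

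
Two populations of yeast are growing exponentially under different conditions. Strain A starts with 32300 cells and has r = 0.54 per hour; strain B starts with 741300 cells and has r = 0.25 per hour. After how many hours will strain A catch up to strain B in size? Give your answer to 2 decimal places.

Set 32300·e^(0.54t) = 741300·e^(0.25t).
e^((0.54 − 0.25)t) = 741300/32300 → e^(0.29·t) = 22.95.
0.29·t = ln(22.95) = 3.1333, so t = 3.1333/0.29 = 10.805.

10.80 hours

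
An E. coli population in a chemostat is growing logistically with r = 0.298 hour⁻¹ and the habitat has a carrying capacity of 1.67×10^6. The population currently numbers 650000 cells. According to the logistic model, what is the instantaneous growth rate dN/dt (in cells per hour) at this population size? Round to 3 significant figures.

dN/dt = rN(1 − N/K) = 0.298 × 650000 × (1 − 650000/1.67×10^6).
1 − 650000/1.67×10^6 = 0.61078; dN/dt = 0.298 × 650000 × 0.61078 = 1.18308×10^5.

118000 cells per hour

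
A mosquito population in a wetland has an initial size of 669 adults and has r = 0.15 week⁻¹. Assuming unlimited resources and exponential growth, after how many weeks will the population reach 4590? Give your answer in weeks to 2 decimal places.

Set N₀·e^(rt) = 4590: e^(0.15·t) = 4590/669 = 6.861.
0.15·t = ln(6.861) = 1.9259, so t = 1.9259/0.15 = 12.839.

12.84 weeks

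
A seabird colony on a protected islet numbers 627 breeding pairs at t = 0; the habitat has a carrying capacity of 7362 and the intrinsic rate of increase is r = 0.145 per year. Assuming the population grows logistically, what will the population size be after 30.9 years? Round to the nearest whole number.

6563 breeding pairs

A = (K − N₀)/N₀ = (7362 − 627)/627 = 10.742.
N(t) = K/(1 + A·e^(−rt)) = 7362/(1 + 10.742×e^(−0.145×30.9)).
e^(−4.48) = 0.011328; denominator = 1 + 10.742×0.011328 = 1.1217.
N = 7362/1.1217 = 6563.38.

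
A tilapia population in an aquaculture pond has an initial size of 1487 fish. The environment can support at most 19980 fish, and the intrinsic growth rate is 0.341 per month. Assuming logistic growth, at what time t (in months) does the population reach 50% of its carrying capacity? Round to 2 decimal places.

7.39 months

A = (K − N₀)/N₀ = (19980 − 1487)/1487 = 12.436.
Solve 19980/(1 + 12.436·e^(−0.341t)) = 9990: 1 + 12.436·e^(−0.341t) = 2, so e^(−0.341t) = 0.0804088.
−0.341·t = ln(0.0804088) = -2.5206, so t = 2.5206/0.341 = 7.3919.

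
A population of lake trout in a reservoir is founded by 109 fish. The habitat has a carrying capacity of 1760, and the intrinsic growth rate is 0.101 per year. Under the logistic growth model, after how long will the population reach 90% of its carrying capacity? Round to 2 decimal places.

A = (K − N₀)/N₀ = (1760 − 109)/109 = 15.147.
Solve 1760/(1 + 15.147·e^(−0.101t)) = 1584: 1 + 15.147·e^(−0.101t) = 1.1111, so e^(−0.101t) = 0.00733562.
−0.101·t = ln(0.00733562) = -4.915, so t = 4.915/0.101 = 48.663.

48.66 years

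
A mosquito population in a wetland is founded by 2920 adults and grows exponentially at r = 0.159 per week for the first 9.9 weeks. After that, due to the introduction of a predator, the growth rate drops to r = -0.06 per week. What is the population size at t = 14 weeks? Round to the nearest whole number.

Phase 1: N(9.9) = 2920·e^(0.159×9.9) = 2920·e^1.574 = 14093.1.
Phase 2 runs for 14 − 9.9 = 4.1 weeks at r = -0.06.
N(14) = 14093.1·e^(-0.06×4.1) = 14093.1·e^-0.246 = 11019.7.

11020 adults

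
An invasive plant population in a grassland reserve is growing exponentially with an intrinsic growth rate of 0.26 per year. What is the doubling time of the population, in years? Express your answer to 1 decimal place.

2.7 years

Doubling time t_d = ln(2)/r = 0.6931/0.26 = 2.666.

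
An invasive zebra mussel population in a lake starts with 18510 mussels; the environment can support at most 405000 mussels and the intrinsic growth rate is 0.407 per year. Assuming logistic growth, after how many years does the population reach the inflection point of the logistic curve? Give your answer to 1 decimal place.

7.5 years

Logistic growth is fastest at N = K/2 = 202500.
A = (K − N₀)/N₀ = 20.88. Set K/(1 + A·e^(−rt)) = K/2 → A·e^(−rt) = 1.
e^(−0.407t) = 1/20.88 = 0.0478926, so t = ln(20.88)/0.407 = 3.0388/0.407 = 7.4663.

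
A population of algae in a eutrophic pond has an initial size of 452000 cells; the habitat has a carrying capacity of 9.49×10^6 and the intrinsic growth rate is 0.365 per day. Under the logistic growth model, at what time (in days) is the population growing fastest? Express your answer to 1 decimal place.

8.2 days

Logistic growth is fastest at N = K/2 = 4.745×10^6.
A = (K − N₀)/N₀ = 19.996. Set K/(1 + A·e^(−rt)) = K/2 → A·e^(−rt) = 1.
e^(−0.365t) = 1/19.996 = 0.0500111, so t = ln(19.996)/0.365 = 2.9955/0.365 = 8.2069.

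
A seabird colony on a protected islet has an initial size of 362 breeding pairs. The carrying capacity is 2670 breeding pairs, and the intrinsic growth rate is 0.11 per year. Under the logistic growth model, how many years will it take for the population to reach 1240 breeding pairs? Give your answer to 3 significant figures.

A = (K − N₀)/N₀ = (2670 − 362)/362 = 6.3757.
Solve 2670/(1 + 6.3757·e^(−0.11t)) = 1240: 1 + 6.3757·e^(−0.11t) = 2.1532, so e^(−0.11t) = 0.180879.
−0.11·t = ln(0.180879) = -1.7099, so t = 1.7099/0.11 = 15.545.

15.5 years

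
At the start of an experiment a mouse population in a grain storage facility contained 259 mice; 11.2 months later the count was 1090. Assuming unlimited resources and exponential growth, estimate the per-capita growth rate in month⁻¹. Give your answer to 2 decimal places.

0.13 per month

From N(t) = N₀·e^(rt): e^(r·11.2) = 1090/259 = 4.2085.
r·11.2 = ln(4.2085) = 1.4371, so r = 1.4371/11.2 = 0.12831.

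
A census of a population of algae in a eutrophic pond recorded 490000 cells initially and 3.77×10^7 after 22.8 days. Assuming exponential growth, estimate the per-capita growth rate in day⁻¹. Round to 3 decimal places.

0.190 per day

From N(t) = N₀·e^(rt): e^(r·22.8) = 3.77×10^7/490000 = 76.939.
r·22.8 = ln(76.939) = 4.343, so r = 4.343/22.8 = 0.19048.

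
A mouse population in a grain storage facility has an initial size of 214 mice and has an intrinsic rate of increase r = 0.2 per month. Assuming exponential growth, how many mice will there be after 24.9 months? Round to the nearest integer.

N(t) = N₀·e^(rt) = 214 × e^(0.2×24.9) = 214 × e^4.98.
e^4.98 ≈ 145.47, so N ≈ 214 × 145.47 = 31131.5.

31132 mice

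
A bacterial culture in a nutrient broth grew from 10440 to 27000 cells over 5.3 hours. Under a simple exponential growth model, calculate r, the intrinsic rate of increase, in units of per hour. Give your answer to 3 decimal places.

0.179 per hour

From N(t) = N₀·e^(rt): e^(r·5.3) = 27000/10440 = 2.5862.
r·5.3 = ln(2.5862) = 0.95019, so r = 0.95019/5.3 = 0.17928.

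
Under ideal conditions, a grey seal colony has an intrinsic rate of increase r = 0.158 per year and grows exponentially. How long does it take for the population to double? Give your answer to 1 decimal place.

Doubling time t_d = ln(2)/r = 0.6931/0.158 = 4.387.

4.4 years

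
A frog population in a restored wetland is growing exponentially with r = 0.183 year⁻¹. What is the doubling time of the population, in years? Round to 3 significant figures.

Doubling time t_d = ln(2)/r = 0.6931/0.183 = 3.7877.

3.79 years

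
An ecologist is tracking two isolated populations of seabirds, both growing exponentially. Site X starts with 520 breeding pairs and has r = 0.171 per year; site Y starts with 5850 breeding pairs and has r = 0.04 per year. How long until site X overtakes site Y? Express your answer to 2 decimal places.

Set 520·e^(0.171t) = 5850·e^(0.04t).
e^((0.171 − 0.04)t) = 5850/520 → e^(0.131·t) = 11.25.
0.131·t = ln(11.25) = 2.4204, so t = 2.4204/0.131 = 18.476.

18.48 years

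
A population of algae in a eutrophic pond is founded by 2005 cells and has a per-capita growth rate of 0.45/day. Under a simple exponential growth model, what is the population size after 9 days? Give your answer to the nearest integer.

115082 cells

N(t) = N₀·e^(rt) = 2005 × e^(0.45×9) = 2005 × e^4.05.
e^4.05 ≈ 57.397, so N ≈ 2005 × 57.397 = 115082.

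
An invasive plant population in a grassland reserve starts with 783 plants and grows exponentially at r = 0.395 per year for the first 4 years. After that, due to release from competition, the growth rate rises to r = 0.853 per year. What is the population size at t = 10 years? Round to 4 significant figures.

634800 plants

Phase 1: N(4) = 783·e^(0.395×4) = 783·e^1.58 = 3801.43.
Phase 2 runs for 10 − 4 = 6 years at r = 0.853.
N(10) = 3801.43·e^(0.853×6) = 3801.43·e^5.118 = 634843.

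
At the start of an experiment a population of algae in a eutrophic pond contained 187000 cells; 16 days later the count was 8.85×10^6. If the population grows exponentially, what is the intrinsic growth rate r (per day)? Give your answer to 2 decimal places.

0.24 per day

From N(t) = N₀·e^(rt): e^(r·16) = 8.85×10^6/187000 = 47.326.
r·16 = ln(47.326) = 3.8571, so r = 3.8571/16 = 0.24107.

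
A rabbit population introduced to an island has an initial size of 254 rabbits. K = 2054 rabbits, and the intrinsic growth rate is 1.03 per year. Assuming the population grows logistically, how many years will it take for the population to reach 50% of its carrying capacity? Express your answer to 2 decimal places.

A = (K − N₀)/N₀ = (2054 − 254)/254 = 7.0866.
Solve 2054/(1 + 7.0866·e^(−1.03t)) = 1027: 1 + 7.0866·e^(−1.03t) = 2, so e^(−1.03t) = 0.141111.
−1.03·t = ln(0.141111) = -1.9582, so t = 1.9582/1.03 = 1.9012.

1.90 years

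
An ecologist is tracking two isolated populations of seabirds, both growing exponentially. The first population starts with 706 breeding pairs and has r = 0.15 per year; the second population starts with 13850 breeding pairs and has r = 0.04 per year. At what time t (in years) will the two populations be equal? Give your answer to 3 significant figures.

27.1 years

Set 706·e^(0.15t) = 13850·e^(0.04t).
e^((0.15 − 0.04)t) = 13850/706 → e^(0.11·t) = 19.618.
0.11·t = ln(19.618) = 2.9764, so t = 2.9764/0.11 = 27.058.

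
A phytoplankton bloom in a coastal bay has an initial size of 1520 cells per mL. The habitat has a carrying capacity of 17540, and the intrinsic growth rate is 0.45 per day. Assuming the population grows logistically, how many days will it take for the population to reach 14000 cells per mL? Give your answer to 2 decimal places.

8.29 days

A = (K − N₀)/N₀ = (17540 − 1520)/1520 = 10.539.
Solve 17540/(1 + 10.539·e^(−0.45t)) = 14000: 1 + 10.539·e^(−0.45t) = 1.2529, so e^(−0.45t) = 0.0239914.
−0.45·t = ln(0.0239914) = -3.7301, so t = 3.7301/0.45 = 8.289.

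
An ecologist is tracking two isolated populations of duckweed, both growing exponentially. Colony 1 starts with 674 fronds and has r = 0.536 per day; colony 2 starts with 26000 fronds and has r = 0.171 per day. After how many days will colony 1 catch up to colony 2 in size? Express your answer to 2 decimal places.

Set 674·e^(0.536t) = 26000·e^(0.171t).
e^((0.536 − 0.171)t) = 26000/674 → e^(0.365·t) = 38.576.
0.365·t = ln(38.576) = 3.6526, so t = 3.6526/0.365 = 10.007.

10.01 days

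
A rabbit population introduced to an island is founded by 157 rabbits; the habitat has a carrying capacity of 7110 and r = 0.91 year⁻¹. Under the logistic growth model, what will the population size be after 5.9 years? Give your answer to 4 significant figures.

A = (K − N₀)/N₀ = (7110 − 157)/157 = 44.287.
N(t) = K/(1 + A·e^(−rt)) = 7110/(1 + 44.287×e^(−0.91×5.9)).
e^(−5.369) = 0.0046588; denominator = 1 + 44.287×0.0046588 = 1.2063.
N = 7110/1.2063 = 5893.95.

5894 rabbits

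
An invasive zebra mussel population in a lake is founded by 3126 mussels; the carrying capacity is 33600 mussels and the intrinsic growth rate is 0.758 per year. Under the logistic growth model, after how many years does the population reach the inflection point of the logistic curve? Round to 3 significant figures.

Logistic growth is fastest at N = K/2 = 16800.
A = (K − N₀)/N₀ = 9.7486. Set K/(1 + A·e^(−rt)) = K/2 → A·e^(−rt) = 1.
e^(−0.758t) = 1/9.7486 = 0.102579, so t = ln(9.7486)/0.758 = 2.2771/0.758 = 3.0041.

3.00 years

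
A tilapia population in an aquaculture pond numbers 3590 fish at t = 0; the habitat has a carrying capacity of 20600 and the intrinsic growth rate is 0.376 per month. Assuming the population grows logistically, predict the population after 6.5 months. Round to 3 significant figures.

14600 fish

A = (K − N₀)/N₀ = (20600 − 3590)/3590 = 4.7382.
N(t) = K/(1 + A·e^(−rt)) = 20600/(1 + 4.7382×e^(−0.376×6.5)).
e^(−2.444) = 0.086813; denominator = 1 + 4.7382×0.086813 = 1.4113.
N = 20600/1.4113 = 14596.1.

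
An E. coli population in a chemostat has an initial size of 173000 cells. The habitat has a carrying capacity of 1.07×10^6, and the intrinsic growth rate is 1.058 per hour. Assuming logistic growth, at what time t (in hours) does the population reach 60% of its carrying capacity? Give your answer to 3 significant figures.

1.94 hours

A = (K − N₀)/N₀ = (1.07×10^6 − 173000)/173000 = 5.185.
Solve 1.07×10^6/(1 + 5.185·e^(−1.058t)) = 642000: 1 + 5.185·e^(−1.058t) = 1.6667, so e^(−1.058t) = 0.128577.
−1.058·t = ln(0.128577) = -2.0512, so t = 2.0512/1.058 = 1.9388.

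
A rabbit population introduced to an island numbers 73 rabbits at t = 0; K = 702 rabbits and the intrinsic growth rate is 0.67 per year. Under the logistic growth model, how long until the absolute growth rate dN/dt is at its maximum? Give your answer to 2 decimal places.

Logistic growth is fastest at N = K/2 = 351.
A = (K − N₀)/N₀ = 8.6164. Set K/(1 + A·e^(−rt)) = K/2 → A·e^(−rt) = 1.
e^(−0.67t) = 1/8.6164 = 0.116057, so t = ln(8.6164)/0.67 = 2.1537/0.67 = 3.2144.

3.21 years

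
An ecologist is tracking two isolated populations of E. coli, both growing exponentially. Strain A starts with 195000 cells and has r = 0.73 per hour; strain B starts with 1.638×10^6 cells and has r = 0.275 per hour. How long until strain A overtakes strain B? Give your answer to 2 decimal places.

Set 195000·e^(0.73t) = 1.638×10^6·e^(0.275t).
e^((0.73 − 0.275)t) = 1.638×10^6/195000 → e^(0.455·t) = 8.4.
0.455·t = ln(8.4) = 2.1282, so t = 2.1282/0.455 = 4.6774.

4.68 hours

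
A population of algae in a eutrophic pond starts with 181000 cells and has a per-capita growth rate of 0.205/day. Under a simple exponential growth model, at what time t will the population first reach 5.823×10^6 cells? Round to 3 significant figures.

16.9 days

Set N₀·e^(rt) = 5.823×10^6: e^(0.205·t) = 5.823×10^6/181000 = 32.171.
0.205·t = ln(32.171) = 3.4711, so t = 3.4711/0.205 = 16.932.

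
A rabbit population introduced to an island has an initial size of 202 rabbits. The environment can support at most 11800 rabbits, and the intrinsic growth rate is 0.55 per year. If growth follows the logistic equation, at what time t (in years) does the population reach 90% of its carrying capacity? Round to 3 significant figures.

A = (K − N₀)/N₀ = (11800 − 202)/202 = 57.416.
Solve 11800/(1 + 57.416·e^(−0.55t)) = 10620: 1 + 57.416·e^(−0.55t) = 1.1111, so e^(−0.55t) = 0.0019352.
−0.55·t = ln(0.0019352) = -6.2475, so t = 6.2475/0.55 = 11.359.

11.4 years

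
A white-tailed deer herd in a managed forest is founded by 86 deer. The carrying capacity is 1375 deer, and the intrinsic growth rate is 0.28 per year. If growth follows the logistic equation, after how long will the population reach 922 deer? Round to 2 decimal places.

12.21 years

A = (K − N₀)/N₀ = (1375 − 86)/86 = 14.988.
Solve 1375/(1 + 14.988·e^(−0.28t)) = 922: 1 + 14.988·e^(−0.28t) = 1.4913, so e^(−0.28t) = 0.0327803.
−0.28·t = ln(0.0327803) = -3.4179, so t = 3.4179/0.28 = 12.207.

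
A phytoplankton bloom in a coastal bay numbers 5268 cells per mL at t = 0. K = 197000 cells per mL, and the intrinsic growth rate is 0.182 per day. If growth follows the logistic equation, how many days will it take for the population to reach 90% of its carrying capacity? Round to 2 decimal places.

31.82 days

A = (K − N₀)/N₀ = (197000 − 5268)/5268 = 36.396.
Solve 197000/(1 + 36.396·e^(−0.182t)) = 177300: 1 + 36.396·e^(−0.182t) = 1.1111, so e^(−0.182t) = 0.00305287.
−0.182·t = ln(0.00305287) = -5.7917, so t = 5.7917/0.182 = 31.822.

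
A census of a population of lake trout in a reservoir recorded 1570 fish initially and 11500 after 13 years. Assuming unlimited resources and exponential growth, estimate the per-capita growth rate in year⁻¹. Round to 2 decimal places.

0.15 per year

From N(t) = N₀·e^(rt): e^(r·13) = 11500/1570 = 7.3248.
r·13 = ln(7.3248) = 1.9913, so r = 1.9913/13 = 0.15317.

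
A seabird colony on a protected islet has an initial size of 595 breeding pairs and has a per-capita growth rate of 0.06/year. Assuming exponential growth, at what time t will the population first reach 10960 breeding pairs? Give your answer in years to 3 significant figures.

Set N₀·e^(rt) = 10960: e^(0.06·t) = 10960/595 = 18.42.
0.06·t = ln(18.42) = 2.9134, so t = 2.9134/0.06 = 48.557.

48.6 years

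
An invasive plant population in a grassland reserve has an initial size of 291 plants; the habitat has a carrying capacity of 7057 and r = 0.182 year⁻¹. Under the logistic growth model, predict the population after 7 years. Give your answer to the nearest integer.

940 plants

A = (K − N₀)/N₀ = (7057 − 291)/291 = 23.251.
N(t) = K/(1 + A·e^(−rt)) = 7057/(1 + 23.251×e^(−0.182×7)).
e^(−1.274) = 0.27971; denominator = 1 + 23.251×0.27971 = 7.5035.
N = 7057/7.5035 = 940.493.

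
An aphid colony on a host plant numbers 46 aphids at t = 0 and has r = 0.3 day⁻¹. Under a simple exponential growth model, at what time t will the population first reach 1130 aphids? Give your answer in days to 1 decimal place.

10.7 days

Set N₀·e^(rt) = 1130: e^(0.3·t) = 1130/46 = 24.565.
0.3·t = ln(24.565) = 3.2013, so t = 3.2013/0.3 = 10.671.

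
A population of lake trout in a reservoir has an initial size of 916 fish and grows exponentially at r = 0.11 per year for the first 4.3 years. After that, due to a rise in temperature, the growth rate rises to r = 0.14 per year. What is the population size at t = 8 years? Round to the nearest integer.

2468 fish

Phase 1: N(4.3) = 916·e^(0.11×4.3) = 916·e^0.473 = 1470.
Phase 2 runs for 8 − 4.3 = 3.7 years at r = 0.14.
N(8) = 1470·e^(0.14×3.7) = 1470·e^0.518 = 2467.64.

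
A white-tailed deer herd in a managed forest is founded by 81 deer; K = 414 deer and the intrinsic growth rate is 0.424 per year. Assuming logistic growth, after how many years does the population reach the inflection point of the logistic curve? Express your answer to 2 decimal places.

Logistic growth is fastest at N = K/2 = 207.
A = (K − N₀)/N₀ = 4.1111. Set K/(1 + A·e^(−rt)) = K/2 → A·e^(−rt) = 1.
e^(−0.424t) = 1/4.1111 = 0.243243, so t = ln(4.1111)/0.424 = 1.4137/0.424 = 3.3342.

3.33 years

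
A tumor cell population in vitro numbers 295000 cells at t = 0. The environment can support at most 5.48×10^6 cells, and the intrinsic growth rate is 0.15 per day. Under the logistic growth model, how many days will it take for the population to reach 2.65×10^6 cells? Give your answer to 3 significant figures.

18.7 days

A = (K − N₀)/N₀ = (5.48×10^6 − 295000)/295000 = 17.576.
Solve 5.48×10^6/(1 + 17.576·e^(−0.15t)) = 2.65×10^6: 1 + 17.576·e^(−0.15t) = 2.0679, so e^(−0.15t) = 0.0607594.
−0.15·t = ln(0.0607594) = -2.8008, so t = 2.8008/0.15 = 18.672.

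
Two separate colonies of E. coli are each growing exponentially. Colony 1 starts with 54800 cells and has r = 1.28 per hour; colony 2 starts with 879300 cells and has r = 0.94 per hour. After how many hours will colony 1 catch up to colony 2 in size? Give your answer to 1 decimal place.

8.2 hours

Set 54800·e^(1.28t) = 879300·e^(0.94t).
e^((1.28 − 0.94)t) = 879300/54800 → e^(0.34·t) = 16.046.
0.34·t = ln(16.046) = 2.7754, so t = 2.7754/0.34 = 8.163.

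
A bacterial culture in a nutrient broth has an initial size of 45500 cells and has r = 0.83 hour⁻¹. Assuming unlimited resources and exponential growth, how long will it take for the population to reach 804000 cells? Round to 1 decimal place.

3.5 hours

Set N₀·e^(rt) = 804000: e^(0.83·t) = 804000/45500 = 17.67.
0.83·t = ln(17.67) = 2.8719, so t = 2.8719/0.83 = 3.4601.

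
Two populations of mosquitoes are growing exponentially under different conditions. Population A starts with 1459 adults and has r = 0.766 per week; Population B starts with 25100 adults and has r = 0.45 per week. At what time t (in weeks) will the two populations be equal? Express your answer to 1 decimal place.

9.0 weeks

Set 1459·e^(0.766t) = 25100·e^(0.45t).
e^((0.766 − 0.45)t) = 25100/1459 → e^(0.316·t) = 17.204.
0.316·t = ln(17.204) = 2.8451, so t = 2.8451/0.316 = 9.0035.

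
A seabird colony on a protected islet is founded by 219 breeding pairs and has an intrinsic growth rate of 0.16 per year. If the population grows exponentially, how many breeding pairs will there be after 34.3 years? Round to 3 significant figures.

N(t) = N₀·e^(rt) = 219 × e^(0.16×34.3) = 219 × e^5.488.
e^5.488 ≈ 241.77, so N ≈ 219 × 241.77 = 52948.3.

52900 breeding pairs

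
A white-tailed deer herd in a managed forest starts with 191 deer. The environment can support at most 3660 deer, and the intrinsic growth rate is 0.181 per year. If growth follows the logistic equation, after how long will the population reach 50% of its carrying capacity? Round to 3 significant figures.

16.0 years

A = (K − N₀)/N₀ = (3660 − 191)/191 = 18.162.
Solve 3660/(1 + 18.162·e^(−0.181t)) = 1830: 1 + 18.162·e^(−0.181t) = 2, so e^(−0.181t) = 0.0550591.
−0.181·t = ln(0.0550591) = -2.8993, so t = 2.8993/0.181 = 16.018.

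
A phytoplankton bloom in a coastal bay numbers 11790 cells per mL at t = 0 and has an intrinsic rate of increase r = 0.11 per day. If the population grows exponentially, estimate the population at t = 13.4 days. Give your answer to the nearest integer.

N(t) = N₀·e^(rt) = 11790 × e^(0.11×13.4) = 11790 × e^1.474.
e^1.474 ≈ 4.3667, so N ≈ 11790 × 4.3667 = 51483.

51483 cells per mL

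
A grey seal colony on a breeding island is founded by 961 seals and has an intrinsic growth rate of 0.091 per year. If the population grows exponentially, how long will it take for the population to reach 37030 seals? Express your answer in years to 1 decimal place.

40.1 years

Set N₀·e^(rt) = 37030: e^(0.091·t) = 37030/961 = 38.533.
0.091·t = ln(38.533) = 3.6515, so t = 3.6515/0.091 = 40.126.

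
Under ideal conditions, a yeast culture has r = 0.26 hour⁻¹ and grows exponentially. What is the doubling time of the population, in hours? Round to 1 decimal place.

2.7 hours

Doubling time t_d = ln(2)/r = 0.6931/0.26 = 2.666.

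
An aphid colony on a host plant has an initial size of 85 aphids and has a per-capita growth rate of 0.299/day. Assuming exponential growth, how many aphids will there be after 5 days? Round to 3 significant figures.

379 aphids

N(t) = N₀·e^(rt) = 85 × e^(0.299×5) = 85 × e^1.495.
e^1.495 ≈ 4.4593, so N ≈ 85 × 4.4593 = 379.044.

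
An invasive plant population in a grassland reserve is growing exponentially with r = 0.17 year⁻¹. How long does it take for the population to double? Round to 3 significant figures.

4.08 years

Doubling time t_d = ln(2)/r = 0.6931/0.17 = 4.0773.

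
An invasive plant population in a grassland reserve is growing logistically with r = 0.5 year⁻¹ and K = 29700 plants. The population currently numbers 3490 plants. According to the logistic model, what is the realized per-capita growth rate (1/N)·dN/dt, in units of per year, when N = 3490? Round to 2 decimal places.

0.44 per year

(1/N)·dN/dt = r(1 − N/K) = 0.5 × (1 − 3490/29700).
= 0.5 × 0.88249 = 0.44125.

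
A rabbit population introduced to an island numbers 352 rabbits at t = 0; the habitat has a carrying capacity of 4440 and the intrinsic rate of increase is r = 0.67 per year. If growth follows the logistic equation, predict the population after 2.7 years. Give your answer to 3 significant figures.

1530 rabbits

A = (K − N₀)/N₀ = (4440 − 352)/352 = 11.614.
N(t) = K/(1 + A·e^(−rt)) = 4440/(1 + 11.614×e^(−0.67×2.7)).
e^(−1.809) = 0.16382; denominator = 1 + 11.614×0.16382 = 2.9025.
N = 4440/2.9025 = 1529.7.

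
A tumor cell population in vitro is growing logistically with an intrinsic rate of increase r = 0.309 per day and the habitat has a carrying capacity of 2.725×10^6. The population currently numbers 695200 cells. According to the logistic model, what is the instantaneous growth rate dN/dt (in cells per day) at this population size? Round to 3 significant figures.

dN/dt = rN(1 − N/K) = 0.309 × 695200 × (1 − 695200/2.725×10^6).
1 − 695200/2.725×10^6 = 0.74488; dN/dt = 0.309 × 695200 × 0.74488 = 1.60013×10^5.

160000 cells per day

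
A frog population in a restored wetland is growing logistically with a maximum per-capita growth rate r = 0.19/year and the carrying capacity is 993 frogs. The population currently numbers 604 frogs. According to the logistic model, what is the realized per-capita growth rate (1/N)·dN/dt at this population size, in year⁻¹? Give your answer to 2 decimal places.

0.07 per year

(1/N)·dN/dt = r(1 − N/K) = 0.19 × (1 − 604/993).
= 0.19 × 0.39174 = 0.074431.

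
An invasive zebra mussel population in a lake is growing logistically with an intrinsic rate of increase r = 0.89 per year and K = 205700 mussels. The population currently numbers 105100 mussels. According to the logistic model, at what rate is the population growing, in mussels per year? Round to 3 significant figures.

45700 mussels per year

dN/dt = rN(1 − N/K) = 0.89 × 105100 × (1 − 105100/205700).
1 − 105100/205700 = 0.48906; dN/dt = 0.89 × 105100 × 0.48906 = 45746.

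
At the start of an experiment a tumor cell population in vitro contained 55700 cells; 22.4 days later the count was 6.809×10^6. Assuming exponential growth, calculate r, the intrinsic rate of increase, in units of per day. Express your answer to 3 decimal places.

0.215 per day

From N(t) = N₀·e^(rt): e^(r·22.4) = 6.809×10^6/55700 = 122.24.
r·22.4 = ln(122.24) = 4.806, so r = 4.806/22.4 = 0.21455.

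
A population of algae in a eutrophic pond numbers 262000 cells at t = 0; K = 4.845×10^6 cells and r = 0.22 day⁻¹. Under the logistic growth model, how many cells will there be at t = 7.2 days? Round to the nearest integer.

1055876 cells

A = (K − N₀)/N₀ = (4.845×10^6 − 262000)/262000 = 17.492.
N(t) = K/(1 + A·e^(−rt)) = 4.845×10^6/(1 + 17.492×e^(−0.22×7.2)).
e^(−1.584) = 0.20515; denominator = 1 + 17.492×0.20515 = 4.5886.
N = 4.845×10^6/4.5886 = 1.055876×10^6.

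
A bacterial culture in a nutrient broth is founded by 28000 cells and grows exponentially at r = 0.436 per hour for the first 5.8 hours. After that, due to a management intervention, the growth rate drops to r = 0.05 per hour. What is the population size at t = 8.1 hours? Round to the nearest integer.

Phase 1: N(5.8) = 28000·e^(0.436×5.8) = 28000·e^2.529 = 351077.
Phase 2 runs for 8.1 − 5.8 = 2.3 hours at r = 0.05.
N(8.1) = 351077·e^(0.05×2.3) = 351077·e^0.115 = 393864.

393864 cells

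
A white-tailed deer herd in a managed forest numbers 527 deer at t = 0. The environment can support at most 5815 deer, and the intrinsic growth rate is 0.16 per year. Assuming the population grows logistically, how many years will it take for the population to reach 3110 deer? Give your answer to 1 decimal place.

A = (K − N₀)/N₀ = (5815 − 527)/527 = 10.034.
Solve 5815/(1 + 10.034·e^(−0.16t)) = 3110: 1 + 10.034·e^(−0.16t) = 1.8698, so e^(−0.16t) = 0.0866814.
−0.16·t = ln(0.0866814) = -2.4455, so t = 2.4455/0.16 = 15.284.

15.3 years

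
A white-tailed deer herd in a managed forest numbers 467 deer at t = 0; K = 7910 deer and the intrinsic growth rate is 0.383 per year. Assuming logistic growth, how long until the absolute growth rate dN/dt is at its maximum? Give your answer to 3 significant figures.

7.23 years

Logistic growth is fastest at N = K/2 = 3955.
A = (K − N₀)/N₀ = 15.938. Set K/(1 + A·e^(−rt)) = K/2 → A·e^(−rt) = 1.
e^(−0.383t) = 1/15.938 = 0.0627435, so t = ln(15.938)/0.383 = 2.7687/0.383 = 7.229.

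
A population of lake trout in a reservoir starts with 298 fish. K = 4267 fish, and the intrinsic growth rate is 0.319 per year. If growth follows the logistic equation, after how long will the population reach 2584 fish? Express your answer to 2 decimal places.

A = (K − N₀)/N₀ = (4267 − 298)/298 = 13.319.
Solve 4267/(1 + 13.319·e^(−0.319t)) = 2584: 1 + 13.319·e^(−0.319t) = 1.6513, so e^(−0.319t) = 0.048902.
−0.319·t = ln(0.048902) = -3.0179, so t = 3.0179/0.319 = 9.4606.

9.46 years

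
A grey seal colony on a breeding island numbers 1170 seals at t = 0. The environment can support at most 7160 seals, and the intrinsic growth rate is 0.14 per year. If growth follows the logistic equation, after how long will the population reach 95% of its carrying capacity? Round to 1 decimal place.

32.7 years

A = (K − N₀)/N₀ = (7160 − 1170)/1170 = 5.1197.
Solve 7160/(1 + 5.1197·e^(−0.14t)) = 6802: 1 + 5.1197·e^(−0.14t) = 1.0526, so e^(−0.14t) = 0.0102803.
−0.14·t = ln(0.0102803) = -4.5775, so t = 4.5775/0.14 = 32.697.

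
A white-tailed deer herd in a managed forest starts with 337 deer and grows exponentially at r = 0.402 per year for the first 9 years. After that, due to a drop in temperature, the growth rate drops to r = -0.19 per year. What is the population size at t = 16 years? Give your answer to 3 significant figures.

3320 deer

Phase 1: N(9) = 337·e^(0.402×9) = 337·e^3.618 = 12557.6.
Phase 2 runs for 16 − 9 = 7 years at r = -0.19.
N(16) = 12557.6·e^(-0.19×7) = 12557.6·e^-1.33 = 3321.2.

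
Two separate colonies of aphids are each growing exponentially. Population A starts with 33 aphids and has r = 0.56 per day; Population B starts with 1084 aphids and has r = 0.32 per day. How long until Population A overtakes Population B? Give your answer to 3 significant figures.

14.5 days

Set 33·e^(0.56t) = 1084·e^(0.32t).
e^((0.56 − 0.32)t) = 1084/33 → e^(0.24·t) = 32.848.
0.24·t = ln(32.848) = 3.4919, so t = 3.4919/0.24 = 14.55.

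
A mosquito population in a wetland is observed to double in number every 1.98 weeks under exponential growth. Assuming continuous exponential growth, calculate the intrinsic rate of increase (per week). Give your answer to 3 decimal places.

0.350 per week

r = ln(2)/t_d = 0.6931/1.98 = 0.35007.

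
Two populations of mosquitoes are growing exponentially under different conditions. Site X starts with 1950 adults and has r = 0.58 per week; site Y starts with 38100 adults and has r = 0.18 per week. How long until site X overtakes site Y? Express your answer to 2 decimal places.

7.43 weeks

Set 1950·e^(0.58t) = 38100·e^(0.18t).
e^((0.58 − 0.18)t) = 38100/1950 → e^(0.4·t) = 19.538.
0.4·t = ln(19.538) = 2.9724, so t = 2.9724/0.4 = 7.431.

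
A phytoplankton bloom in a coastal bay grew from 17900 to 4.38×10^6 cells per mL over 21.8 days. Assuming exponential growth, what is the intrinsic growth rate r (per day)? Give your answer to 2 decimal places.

0.25 per day

From N(t) = N₀·e^(rt): e^(r·21.8) = 4.38×10^6/17900 = 244.69.
r·21.8 = ln(244.69) = 5.5, so r = 5.5/21.8 = 0.25229.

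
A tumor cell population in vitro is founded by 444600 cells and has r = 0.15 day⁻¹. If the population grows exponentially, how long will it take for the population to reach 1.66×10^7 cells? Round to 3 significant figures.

Set N₀·e^(rt) = 1.66×10^7: e^(0.15·t) = 1.66×10^7/444600 = 37.337.
0.15·t = ln(37.337) = 3.62, so t = 3.62/0.15 = 24.133.

24.1 days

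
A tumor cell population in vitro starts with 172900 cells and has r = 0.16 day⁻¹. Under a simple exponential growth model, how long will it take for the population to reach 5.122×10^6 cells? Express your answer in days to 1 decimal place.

Set N₀·e^(rt) = 5.122×10^6: e^(0.16·t) = 5.122×10^6/172900 = 29.624.
0.16·t = ln(29.624) = 3.3886, so t = 3.3886/0.16 = 21.179.

21.2 days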